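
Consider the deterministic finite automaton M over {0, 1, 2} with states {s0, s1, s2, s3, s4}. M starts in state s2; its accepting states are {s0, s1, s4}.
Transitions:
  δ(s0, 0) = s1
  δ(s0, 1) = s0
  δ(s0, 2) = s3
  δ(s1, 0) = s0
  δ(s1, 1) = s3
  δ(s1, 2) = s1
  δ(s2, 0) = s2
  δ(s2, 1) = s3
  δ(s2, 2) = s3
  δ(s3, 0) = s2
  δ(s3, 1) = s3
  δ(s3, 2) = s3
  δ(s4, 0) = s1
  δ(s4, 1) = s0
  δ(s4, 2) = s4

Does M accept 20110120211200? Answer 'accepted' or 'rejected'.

s2 --2--> s3
s3 --0--> s2
s2 --1--> s3
s3 --1--> s3
s3 --0--> s2
s2 --1--> s3
s3 --2--> s3
s3 --0--> s2
s2 --2--> s3
s3 --1--> s3
s3 --1--> s3
s3 --2--> s3
s3 --0--> s2
s2 --0--> s2
End in state s2, which is not an accepting state.

rejected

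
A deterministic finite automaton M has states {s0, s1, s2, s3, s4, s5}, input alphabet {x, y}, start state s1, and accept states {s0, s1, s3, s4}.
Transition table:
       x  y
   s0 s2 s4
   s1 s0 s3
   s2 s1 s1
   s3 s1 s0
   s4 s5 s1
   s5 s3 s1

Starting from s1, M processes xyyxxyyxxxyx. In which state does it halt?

s0

s1 --x--> s0
s0 --y--> s4
s4 --y--> s1
s1 --x--> s0
s0 --x--> s2
s2 --y--> s1
s1 --y--> s3
s3 --x--> s1
s1 --x--> s0
s0 --x--> s2
s2 --y--> s1
s1 --x--> s0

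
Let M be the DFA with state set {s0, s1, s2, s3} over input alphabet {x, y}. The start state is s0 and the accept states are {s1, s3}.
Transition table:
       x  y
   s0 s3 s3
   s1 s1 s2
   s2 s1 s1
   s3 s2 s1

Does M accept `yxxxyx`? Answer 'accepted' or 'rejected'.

s0 --y--> s3
s3 --x--> s2
s2 --x--> s1
s1 --x--> s1
s1 --y--> s2
s2 --x--> s1
End in state s1, which is an accepting state.

accepted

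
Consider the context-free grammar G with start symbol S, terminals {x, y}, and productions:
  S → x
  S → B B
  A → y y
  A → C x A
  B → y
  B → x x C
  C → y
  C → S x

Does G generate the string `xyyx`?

no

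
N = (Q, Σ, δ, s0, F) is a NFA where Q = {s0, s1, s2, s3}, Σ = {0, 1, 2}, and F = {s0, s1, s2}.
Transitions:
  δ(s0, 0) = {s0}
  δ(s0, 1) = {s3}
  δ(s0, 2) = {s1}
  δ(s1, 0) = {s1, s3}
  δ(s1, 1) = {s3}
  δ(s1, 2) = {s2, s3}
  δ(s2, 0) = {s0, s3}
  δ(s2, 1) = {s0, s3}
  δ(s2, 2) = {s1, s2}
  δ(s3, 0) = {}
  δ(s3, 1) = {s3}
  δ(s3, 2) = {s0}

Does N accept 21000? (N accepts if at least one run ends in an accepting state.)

Start: {s0}
read 2: {s1}
read 1: {s3}
read 0: {}
The reachable set is empty and stays empty for the remaining 2 symbols.
Reachable ∩ accepting = {} — empty.

rejected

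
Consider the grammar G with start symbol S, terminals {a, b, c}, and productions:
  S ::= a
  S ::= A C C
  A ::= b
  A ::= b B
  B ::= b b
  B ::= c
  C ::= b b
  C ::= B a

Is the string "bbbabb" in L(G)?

yes

S ⇒ ACC ⇒ bCC ⇒ bBaC ⇒ bbbaC ⇒ bbbabb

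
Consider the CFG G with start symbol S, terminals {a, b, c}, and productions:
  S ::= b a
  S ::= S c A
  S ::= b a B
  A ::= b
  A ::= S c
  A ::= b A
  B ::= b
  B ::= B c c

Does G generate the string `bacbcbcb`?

yes

S ⇒ ScA ⇒ ScAcA ⇒ ScAcAcA ⇒ bacAcAcA ⇒ bacbcAcA ⇒ bacbcbcA ⇒ bacbcbcb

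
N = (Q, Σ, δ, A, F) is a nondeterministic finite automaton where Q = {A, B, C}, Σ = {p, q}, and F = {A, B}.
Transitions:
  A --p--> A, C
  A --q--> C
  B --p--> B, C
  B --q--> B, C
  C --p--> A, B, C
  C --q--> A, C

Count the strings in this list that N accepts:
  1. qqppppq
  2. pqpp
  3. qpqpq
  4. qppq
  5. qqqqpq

qqppppq: accepted
pqpp: accepted
qpqpq: accepted
qppq: accepted
qqqqpq: accepted

5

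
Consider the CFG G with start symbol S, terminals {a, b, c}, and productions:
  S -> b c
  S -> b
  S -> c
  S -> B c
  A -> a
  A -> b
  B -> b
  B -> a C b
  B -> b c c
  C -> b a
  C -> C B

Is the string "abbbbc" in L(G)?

no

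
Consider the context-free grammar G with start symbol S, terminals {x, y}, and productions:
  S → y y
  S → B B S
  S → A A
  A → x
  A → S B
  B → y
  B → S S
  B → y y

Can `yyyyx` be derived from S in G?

yes

S ⇒ AA ⇒ SBA ⇒ yyBA ⇒ yyyyA ⇒ yyyyx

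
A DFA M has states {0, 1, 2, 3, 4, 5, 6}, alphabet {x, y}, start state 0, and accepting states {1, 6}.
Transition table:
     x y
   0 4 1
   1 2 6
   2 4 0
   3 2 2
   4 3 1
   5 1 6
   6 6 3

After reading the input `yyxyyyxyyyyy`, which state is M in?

0 --y--> 1
1 --y--> 6
6 --x--> 6
6 --y--> 3
3 --y--> 2
2 --y--> 0
0 --x--> 4
4 --y--> 1
1 --y--> 6
6 --y--> 3
3 --y--> 2
2 --y--> 0

0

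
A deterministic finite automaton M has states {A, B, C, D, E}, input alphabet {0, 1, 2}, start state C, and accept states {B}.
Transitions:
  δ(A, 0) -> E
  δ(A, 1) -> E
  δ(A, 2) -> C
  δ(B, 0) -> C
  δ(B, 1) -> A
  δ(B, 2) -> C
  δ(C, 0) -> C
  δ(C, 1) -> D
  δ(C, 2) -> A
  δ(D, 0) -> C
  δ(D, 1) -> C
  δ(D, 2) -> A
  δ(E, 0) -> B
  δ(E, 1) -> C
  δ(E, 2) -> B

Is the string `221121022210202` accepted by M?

C --2--> A
A --2--> C
C --1--> D
D --1--> C
C --2--> A
A --1--> E
E --0--> B
B --2--> C
C --2--> A
A --2--> C
C --1--> D
D --0--> C
C --2--> A
A --0--> E
E --2--> B
End in state B, which is an accepting state.

accepted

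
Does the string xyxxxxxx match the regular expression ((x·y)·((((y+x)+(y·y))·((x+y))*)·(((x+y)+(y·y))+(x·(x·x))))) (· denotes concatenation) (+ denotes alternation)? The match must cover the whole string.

Split as xy·xxxxxx: (x·y) matches xy and ((((y+x)+(y·y))·((x+y))*)·(((x+y)+(y·y))+(x·(x·x)))) matches xxxxxx.

yes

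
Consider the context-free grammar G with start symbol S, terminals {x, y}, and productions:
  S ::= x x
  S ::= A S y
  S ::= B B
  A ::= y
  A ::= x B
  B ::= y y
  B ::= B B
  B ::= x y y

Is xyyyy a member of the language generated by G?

yes

S ⇒ BB ⇒ xyyB ⇒ xyyyy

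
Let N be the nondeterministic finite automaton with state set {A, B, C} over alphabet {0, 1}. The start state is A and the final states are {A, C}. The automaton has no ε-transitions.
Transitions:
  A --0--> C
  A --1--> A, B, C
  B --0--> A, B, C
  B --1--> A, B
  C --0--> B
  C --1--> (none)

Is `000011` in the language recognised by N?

accepted

Start: {A}
read 0: {C}
read 0: {B}
read 0: {A, B, C}
read 0: {A, B, C}
read 1: {A, B, C}
read 1: {A, B, C}
Reachable ∩ accepting = {A, C} — nonempty.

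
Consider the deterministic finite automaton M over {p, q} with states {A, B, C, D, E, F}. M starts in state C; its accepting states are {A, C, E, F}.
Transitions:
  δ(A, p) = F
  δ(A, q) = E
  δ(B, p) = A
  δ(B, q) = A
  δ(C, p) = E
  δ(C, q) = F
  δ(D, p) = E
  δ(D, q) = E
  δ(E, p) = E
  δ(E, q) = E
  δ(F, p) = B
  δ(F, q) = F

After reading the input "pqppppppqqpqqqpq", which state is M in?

C --p--> E
E --q--> E
E --p--> E
E --p--> E
E --p--> E
E --p--> E
E --p--> E
E --p--> E
E --q--> E
E --q--> E
E --p--> E
E --q--> E
E --q--> E
E --q--> E
E --p--> E
E --q--> E

E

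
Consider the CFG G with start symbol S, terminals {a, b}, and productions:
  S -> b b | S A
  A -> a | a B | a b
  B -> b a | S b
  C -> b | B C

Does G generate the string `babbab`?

no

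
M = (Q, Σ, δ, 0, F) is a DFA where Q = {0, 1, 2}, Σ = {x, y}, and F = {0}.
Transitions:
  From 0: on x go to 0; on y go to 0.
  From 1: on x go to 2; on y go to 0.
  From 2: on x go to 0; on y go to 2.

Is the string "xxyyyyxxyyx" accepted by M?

accepted

0 --x--> 0
0 --x--> 0
0 --y--> 0
0 --y--> 0
0 --y--> 0
0 --y--> 0
0 --x--> 0
0 --x--> 0
0 --y--> 0
0 --y--> 0
0 --x--> 0
End in state 0, which is an accepting state.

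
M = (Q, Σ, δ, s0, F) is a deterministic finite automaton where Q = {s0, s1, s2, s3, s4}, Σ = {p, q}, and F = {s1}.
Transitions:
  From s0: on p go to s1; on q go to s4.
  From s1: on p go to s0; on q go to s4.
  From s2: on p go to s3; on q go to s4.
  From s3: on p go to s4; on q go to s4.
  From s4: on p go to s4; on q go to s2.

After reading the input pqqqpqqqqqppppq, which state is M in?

s2

s0 --p--> s1
s1 --q--> s4
s4 --q--> s2
s2 --q--> s4
s4 --p--> s4
s4 --q--> s2
s2 --q--> s4
s4 --q--> s2
s2 --q--> s4
s4 --q--> s2
s2 --p--> s3
s3 --p--> s4
s4 --p--> s4
s4 --p--> s4
s4 --q--> s2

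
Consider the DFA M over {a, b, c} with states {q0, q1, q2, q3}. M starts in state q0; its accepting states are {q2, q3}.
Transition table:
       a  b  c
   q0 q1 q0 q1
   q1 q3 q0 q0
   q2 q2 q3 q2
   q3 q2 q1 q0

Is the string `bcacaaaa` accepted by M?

accepted

q0 --b--> q0
q0 --c--> q1
q1 --a--> q3
q3 --c--> q0
q0 --a--> q1
q1 --a--> q3
q3 --a--> q2
q2 --a--> q2
End in state q2, which is an accepting state.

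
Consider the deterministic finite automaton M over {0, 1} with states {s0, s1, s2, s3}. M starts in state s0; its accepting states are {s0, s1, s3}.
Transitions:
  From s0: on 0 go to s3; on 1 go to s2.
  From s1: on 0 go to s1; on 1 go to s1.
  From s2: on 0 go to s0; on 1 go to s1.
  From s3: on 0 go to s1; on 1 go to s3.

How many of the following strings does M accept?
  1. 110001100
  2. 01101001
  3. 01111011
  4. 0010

110001100: accepted
01101001: accepted
01111011: accepted
0010: accepted

4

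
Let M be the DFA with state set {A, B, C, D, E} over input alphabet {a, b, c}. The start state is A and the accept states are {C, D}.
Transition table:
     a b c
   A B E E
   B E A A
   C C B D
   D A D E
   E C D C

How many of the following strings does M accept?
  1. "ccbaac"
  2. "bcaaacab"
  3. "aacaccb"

2

"ccbaac": accepted
"bcaaacab": rejected
"aacaccb": accepted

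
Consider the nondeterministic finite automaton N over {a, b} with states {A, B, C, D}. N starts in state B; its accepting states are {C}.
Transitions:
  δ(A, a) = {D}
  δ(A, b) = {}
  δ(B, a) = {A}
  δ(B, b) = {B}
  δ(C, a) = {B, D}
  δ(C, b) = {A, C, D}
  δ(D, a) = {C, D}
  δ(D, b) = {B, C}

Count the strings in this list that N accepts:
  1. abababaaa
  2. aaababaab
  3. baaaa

2

abababaaa: rejected
aaababaab: accepted
baaaa: accepted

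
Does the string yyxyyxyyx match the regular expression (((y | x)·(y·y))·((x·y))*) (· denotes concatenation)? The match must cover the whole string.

No split of yyxyyxyyx into u·v has ((y|x)·(y·y)) matching u and ((x·y))* matching v.

no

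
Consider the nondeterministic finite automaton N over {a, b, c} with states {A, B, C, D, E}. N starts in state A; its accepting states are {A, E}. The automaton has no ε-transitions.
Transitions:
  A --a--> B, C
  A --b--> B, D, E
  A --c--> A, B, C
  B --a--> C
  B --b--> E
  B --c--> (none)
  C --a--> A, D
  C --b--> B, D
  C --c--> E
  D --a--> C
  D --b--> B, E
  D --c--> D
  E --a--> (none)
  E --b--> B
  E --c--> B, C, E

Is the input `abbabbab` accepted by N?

rejected

Start: {A}
read a: {B, C}
read b: {B, D, E}
read b: {B, E}
read a: {C}
read b: {B, D}
read b: {B, E}
read a: {C}
read b: {B, D}
Reachable ∩ accepting = {} — empty.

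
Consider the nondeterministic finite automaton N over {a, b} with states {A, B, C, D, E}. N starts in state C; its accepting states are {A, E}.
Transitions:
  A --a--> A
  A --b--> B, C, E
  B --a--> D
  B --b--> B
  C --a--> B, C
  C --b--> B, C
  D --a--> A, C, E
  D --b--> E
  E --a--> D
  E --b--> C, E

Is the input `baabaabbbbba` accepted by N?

rejected

Start: {C}
read b: {B, C}
read a: {B, C, D}
read a: {A, B, C, D, E}
read b: {B, C, E}
read a: {B, C, D}
read a: {A, B, C, D, E}
read b: {B, C, E}
read b: {B, C, E}
read b: {B, C, E}
read b: {B, C, E}
read b: {B, C, E}
read a: {B, C, D}
Reachable ∩ accepting = {} — empty.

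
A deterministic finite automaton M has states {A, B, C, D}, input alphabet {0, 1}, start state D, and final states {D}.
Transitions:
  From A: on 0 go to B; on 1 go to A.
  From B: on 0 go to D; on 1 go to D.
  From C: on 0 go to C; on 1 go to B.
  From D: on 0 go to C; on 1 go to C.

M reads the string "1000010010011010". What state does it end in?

D --1--> C
C --0--> C
C --0--> C
C --0--> C
C --0--> C
C --1--> B
B --0--> D
D --0--> C
C --1--> B
B --0--> D
D --0--> C
C --1--> B
B --1--> D
D --0--> C
C --1--> B
B --0--> D

D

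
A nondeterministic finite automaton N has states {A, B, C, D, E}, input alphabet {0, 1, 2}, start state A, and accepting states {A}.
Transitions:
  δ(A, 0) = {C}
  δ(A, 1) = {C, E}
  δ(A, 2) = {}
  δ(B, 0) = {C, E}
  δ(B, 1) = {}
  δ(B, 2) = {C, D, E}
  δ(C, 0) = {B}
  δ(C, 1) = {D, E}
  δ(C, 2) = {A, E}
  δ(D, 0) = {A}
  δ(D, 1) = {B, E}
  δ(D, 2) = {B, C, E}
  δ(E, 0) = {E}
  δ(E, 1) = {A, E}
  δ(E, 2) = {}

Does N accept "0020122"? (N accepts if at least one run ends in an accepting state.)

rejected

Start: {A}
read 0: {C}
read 0: {B}
read 2: {C, D, E}
read 0: {A, B, E}
read 1: {A, C, E}
read 2: {A, E}
read 2: {}
Reachable ∩ accepting = {} — empty.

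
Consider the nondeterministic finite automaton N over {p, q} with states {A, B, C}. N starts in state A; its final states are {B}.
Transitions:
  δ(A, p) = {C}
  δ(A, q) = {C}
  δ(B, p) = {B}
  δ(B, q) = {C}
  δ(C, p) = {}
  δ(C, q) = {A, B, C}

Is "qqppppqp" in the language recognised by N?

rejected

Start: {A}
read q: {C}
read q: {A, B, C}
read p: {B, C}
read p: {B}
read p: {B}
read p: {B}
read q: {C}
read p: {}
Reachable ∩ accepting = {} — empty.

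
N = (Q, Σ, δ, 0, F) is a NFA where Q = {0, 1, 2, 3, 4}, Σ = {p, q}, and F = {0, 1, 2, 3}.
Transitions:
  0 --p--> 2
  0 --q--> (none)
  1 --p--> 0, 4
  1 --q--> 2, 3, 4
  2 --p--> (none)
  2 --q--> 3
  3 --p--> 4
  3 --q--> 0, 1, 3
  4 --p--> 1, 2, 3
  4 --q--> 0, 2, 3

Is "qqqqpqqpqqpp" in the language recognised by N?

rejected

Start: {0}
read q: {}
The reachable set is empty and stays empty for the remaining 11 symbols.
Reachable ∩ accepting = {} — empty.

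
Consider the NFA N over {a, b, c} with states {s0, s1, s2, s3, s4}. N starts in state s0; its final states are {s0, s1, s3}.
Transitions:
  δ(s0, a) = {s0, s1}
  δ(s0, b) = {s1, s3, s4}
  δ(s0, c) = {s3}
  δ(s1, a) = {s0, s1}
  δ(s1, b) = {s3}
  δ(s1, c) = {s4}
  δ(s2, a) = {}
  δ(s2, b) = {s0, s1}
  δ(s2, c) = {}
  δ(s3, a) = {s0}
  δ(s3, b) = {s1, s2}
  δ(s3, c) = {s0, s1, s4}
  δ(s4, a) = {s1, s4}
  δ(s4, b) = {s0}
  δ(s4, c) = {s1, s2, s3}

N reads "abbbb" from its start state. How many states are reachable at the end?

Start: {s0}
read a: {s0, s1}
read b: {s1, s3, s4}
read b: {s0, s1, s2, s3}
read b: {s0, s1, s2, s3, s4}
read b: {s0, s1, s2, s3, s4}
Final reachable set {s0, s1, s2, s3, s4} has 5 states.

5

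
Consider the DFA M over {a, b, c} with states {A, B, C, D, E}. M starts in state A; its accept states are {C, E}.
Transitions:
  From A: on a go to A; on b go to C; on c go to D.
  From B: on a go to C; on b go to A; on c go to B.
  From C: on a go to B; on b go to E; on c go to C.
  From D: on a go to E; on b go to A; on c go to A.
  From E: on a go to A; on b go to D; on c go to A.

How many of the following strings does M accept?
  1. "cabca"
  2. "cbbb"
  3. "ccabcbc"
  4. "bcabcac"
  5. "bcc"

2

"cabca": rejected
"cbbb": accepted
"ccabcbc": rejected
"bcabcac": rejected
"bcc": accepted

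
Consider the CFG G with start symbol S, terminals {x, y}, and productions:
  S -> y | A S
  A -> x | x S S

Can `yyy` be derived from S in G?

no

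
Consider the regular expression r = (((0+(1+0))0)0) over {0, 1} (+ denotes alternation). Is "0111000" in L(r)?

No split of 0111000 into u·v has ((0+(1+0))0) matching u and 0 matching v.

no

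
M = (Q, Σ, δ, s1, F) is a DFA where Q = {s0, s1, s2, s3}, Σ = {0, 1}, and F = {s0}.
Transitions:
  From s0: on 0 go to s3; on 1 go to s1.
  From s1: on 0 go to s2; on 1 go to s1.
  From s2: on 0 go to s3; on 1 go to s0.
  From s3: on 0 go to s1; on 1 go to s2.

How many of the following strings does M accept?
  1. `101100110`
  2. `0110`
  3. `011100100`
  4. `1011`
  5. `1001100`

0

`101100110`: rejected
`0110`: rejected
`011100100`: rejected
`1011`: rejected
`1001100`: rejected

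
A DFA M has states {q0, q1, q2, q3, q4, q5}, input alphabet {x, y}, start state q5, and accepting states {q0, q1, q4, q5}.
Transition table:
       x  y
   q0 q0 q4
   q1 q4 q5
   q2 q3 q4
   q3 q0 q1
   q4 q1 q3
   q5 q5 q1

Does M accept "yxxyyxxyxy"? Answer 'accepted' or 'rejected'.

q5 --y--> q1
q1 --x--> q4
q4 --x--> q1
q1 --y--> q5
q5 --y--> q1
q1 --x--> q4
q4 --x--> q1
q1 --y--> q5
q5 --x--> q5
q5 --y--> q1
End in state q1, which is an accepting state.

accepted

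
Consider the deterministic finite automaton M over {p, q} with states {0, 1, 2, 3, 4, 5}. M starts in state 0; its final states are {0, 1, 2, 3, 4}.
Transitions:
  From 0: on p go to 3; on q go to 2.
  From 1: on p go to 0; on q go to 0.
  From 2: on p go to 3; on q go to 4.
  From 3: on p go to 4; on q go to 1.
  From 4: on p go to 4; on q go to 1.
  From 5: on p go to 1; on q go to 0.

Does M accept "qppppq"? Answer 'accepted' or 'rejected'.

0 --q--> 2
2 --p--> 3
3 --p--> 4
4 --p--> 4
4 --p--> 4
4 --q--> 1
End in state 1, which is an accepting state.

accepted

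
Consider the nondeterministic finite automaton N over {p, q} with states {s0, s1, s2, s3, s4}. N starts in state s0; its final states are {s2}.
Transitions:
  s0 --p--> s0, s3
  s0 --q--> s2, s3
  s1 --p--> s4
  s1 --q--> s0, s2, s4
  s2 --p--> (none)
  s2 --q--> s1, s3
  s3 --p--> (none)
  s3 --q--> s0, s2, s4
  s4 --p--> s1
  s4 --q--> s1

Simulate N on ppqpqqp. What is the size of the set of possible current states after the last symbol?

4

Start: {s0}
read p: {s0, s3}
read p: {s0, s3}
read q: {s0, s2, s3, s4}
read p: {s0, s1, s3}
read q: {s0, s2, s3, s4}
read q: {s0, s1, s2, s3, s4}
read p: {s0, s1, s3, s4}
Final reachable set {s0, s1, s3, s4} has 4 states.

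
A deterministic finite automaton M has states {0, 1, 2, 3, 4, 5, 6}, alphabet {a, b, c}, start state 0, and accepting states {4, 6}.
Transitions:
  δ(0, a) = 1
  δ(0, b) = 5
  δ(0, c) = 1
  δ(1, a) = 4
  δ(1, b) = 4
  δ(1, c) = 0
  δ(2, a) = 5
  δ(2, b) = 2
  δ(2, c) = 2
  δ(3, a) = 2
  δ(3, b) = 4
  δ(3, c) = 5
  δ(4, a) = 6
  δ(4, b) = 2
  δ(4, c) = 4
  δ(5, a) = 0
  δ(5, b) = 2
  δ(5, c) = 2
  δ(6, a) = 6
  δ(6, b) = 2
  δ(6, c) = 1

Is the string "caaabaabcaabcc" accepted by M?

0 --c--> 1
1 --a--> 4
4 --a--> 6
6 --a--> 6
6 --b--> 2
2 --a--> 5
5 --a--> 0
0 --b--> 5
5 --c--> 2
2 --a--> 5
5 --a--> 0
0 --b--> 5
5 --c--> 2
2 --c--> 2
End in state 2, which is not an accepting state.

rejected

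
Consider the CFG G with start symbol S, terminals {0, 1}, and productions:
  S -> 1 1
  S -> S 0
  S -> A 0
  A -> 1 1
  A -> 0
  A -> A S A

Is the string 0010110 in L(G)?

no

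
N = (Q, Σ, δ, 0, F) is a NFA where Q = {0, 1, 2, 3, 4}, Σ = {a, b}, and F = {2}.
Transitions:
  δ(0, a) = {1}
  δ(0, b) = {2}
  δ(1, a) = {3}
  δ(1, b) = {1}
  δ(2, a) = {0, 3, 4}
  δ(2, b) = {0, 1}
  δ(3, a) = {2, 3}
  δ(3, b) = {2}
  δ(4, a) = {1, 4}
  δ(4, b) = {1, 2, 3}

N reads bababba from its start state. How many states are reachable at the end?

4

Start: {0}
read b: {2}
read a: {0, 3, 4}
read b: {1, 2, 3}
read a: {0, 2, 3, 4}
read b: {0, 1, 2, 3}
read b: {0, 1, 2}
read a: {0, 1, 3, 4}
Final reachable set {0, 1, 3, 4} has 4 states.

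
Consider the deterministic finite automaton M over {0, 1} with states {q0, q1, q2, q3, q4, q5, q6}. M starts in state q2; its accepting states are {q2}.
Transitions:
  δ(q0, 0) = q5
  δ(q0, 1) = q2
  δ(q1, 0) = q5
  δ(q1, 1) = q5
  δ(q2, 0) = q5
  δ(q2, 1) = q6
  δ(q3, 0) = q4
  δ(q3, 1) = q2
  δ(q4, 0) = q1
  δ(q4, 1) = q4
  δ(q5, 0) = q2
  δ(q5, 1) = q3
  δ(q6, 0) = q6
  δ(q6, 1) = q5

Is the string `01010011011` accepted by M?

accepted

q2 --0--> q5
q5 --1--> q3
q3 --0--> q4
q4 --1--> q4
q4 --0--> q1
q1 --0--> q5
q5 --1--> q3
q3 --1--> q2
q2 --0--> q5
q5 --1--> q3
q3 --1--> q2
End in state q2, which is an accepting state.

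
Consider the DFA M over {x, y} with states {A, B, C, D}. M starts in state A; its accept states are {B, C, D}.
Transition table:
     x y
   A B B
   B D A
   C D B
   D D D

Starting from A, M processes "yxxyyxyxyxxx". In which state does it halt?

D

A --y--> B
B --x--> D
D --x--> D
D --y--> D
D --y--> D
D --x--> D
D --y--> D
D --x--> D
D --y--> D
D --x--> D
D --x--> D
D --x--> D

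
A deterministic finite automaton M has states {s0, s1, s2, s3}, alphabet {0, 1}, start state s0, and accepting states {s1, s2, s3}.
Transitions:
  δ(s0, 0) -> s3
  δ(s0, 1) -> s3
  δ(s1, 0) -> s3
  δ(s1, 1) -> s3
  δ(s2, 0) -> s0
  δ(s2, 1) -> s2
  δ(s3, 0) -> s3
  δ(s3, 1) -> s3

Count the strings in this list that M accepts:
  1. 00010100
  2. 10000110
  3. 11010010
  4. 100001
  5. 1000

5

00010100: accepted
10000110: accepted
11010010: accepted
100001: accepted
1000: accepted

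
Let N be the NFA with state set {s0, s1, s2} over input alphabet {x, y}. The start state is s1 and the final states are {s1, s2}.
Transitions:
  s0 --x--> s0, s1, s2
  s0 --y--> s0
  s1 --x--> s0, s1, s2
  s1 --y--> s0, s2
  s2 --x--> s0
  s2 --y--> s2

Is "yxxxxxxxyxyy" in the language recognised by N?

accepted

Start: {s1}
read y: {s0, s2}
read x: {s0, s1, s2}
read x: {s0, s1, s2}
read x: {s0, s1, s2}
read x: {s0, s1, s2}
read x: {s0, s1, s2}
read x: {s0, s1, s2}
read x: {s0, s1, s2}
read y: {s0, s2}
read x: {s0, s1, s2}
read y: {s0, s2}
read y: {s0, s2}
Reachable ∩ accepting = {s2} — nonempty.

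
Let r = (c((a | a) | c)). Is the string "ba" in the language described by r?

No split of ba into u·v has c matching u and ((a|a)|c) matching v.

no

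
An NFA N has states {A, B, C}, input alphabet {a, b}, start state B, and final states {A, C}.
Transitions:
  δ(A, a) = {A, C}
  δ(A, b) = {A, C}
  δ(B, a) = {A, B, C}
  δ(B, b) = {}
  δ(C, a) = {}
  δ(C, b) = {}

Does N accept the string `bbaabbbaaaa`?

Start: {B}
read b: {}
The reachable set is empty and stays empty for the remaining 10 symbols.
Reachable ∩ accepting = {} — empty.

rejected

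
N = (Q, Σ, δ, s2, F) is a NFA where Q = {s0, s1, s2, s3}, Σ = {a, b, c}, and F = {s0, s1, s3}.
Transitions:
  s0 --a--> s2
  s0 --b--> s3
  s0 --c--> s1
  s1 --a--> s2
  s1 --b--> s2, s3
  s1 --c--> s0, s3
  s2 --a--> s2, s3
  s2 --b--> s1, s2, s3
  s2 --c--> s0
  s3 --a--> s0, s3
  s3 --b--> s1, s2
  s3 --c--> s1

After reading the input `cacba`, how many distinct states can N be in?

Start: {s2}
read c: {s0}
read a: {s2}
read c: {s0}
read b: {s3}
read a: {s0, s3}
Final reachable set {s0, s3} has 2 states.

2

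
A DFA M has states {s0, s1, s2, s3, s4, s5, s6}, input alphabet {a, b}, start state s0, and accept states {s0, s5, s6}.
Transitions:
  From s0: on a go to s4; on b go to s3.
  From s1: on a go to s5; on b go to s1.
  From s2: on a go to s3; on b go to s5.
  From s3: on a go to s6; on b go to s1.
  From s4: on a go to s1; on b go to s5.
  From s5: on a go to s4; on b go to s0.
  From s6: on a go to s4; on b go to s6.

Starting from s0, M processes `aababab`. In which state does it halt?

s0 --a--> s4
s4 --a--> s1
s1 --b--> s1
s1 --a--> s5
s5 --b--> s0
s0 --a--> s4
s4 --b--> s5

s5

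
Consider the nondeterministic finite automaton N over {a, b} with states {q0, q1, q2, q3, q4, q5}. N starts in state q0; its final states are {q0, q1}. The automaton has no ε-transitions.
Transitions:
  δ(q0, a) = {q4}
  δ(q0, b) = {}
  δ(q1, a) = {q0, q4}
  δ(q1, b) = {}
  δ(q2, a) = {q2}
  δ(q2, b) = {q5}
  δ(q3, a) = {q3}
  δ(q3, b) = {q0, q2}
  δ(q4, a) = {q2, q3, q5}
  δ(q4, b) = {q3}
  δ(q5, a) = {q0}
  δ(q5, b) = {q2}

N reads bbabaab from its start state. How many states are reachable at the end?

Start: {q0}
read b: {}
The reachable set is empty and stays empty for the remaining 6 symbols.
Final reachable set {} has 0 states.

0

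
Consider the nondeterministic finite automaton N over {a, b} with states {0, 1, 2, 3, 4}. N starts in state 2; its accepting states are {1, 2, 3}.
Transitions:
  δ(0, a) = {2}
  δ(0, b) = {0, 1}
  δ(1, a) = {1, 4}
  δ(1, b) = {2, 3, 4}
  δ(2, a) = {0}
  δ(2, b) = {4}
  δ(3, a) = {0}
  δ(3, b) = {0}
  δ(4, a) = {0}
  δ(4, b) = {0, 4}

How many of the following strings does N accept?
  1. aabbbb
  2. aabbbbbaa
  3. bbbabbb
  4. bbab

4

aabbbb: accepted
aabbbbbaa: accepted
bbbabbb: accepted
bbab: accepted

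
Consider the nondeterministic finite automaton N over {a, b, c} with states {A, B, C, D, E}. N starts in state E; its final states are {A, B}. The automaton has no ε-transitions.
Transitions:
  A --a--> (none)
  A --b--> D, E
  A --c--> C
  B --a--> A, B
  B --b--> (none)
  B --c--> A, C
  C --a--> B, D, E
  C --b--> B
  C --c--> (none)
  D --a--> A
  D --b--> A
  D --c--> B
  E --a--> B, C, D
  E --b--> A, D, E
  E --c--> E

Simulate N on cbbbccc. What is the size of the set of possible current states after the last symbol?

2

Start: {E}
read c: {E}
read b: {A, D, E}
read b: {A, D, E}
read b: {A, D, E}
read c: {B, C, E}
read c: {A, C, E}
read c: {C, E}
Final reachable set {C, E} has 2 states.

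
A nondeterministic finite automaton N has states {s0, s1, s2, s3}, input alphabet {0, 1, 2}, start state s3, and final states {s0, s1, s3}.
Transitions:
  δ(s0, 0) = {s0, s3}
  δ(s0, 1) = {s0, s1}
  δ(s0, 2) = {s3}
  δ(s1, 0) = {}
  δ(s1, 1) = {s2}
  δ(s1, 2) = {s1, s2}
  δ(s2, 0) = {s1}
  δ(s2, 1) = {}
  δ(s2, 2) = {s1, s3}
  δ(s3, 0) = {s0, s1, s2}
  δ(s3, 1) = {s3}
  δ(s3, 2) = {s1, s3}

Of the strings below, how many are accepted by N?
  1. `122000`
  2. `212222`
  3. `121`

`122000`: accepted
`212222`: accepted
`121`: accepted

3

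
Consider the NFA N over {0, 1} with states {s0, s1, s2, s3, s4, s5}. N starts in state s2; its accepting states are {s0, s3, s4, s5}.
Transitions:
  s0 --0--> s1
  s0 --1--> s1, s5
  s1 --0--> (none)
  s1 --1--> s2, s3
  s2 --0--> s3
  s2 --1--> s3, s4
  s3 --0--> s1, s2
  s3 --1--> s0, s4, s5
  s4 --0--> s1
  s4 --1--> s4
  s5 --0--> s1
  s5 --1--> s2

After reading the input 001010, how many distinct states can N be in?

Start: {s2}
read 0: {s3}
read 0: {s1, s2}
read 1: {s2, s3, s4}
read 0: {s1, s2, s3}
read 1: {s0, s2, s3, s4, s5}
read 0: {s1, s2, s3}
Final reachable set {s1, s2, s3} has 3 states.

3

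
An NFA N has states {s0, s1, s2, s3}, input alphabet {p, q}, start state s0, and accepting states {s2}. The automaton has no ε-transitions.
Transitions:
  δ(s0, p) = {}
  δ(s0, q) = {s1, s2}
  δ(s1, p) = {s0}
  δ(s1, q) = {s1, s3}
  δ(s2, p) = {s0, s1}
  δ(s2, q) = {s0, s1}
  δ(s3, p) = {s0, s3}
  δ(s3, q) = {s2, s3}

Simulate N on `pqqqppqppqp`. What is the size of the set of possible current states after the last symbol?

0

Start: {s0}
read p: {}
The reachable set is empty and stays empty for the remaining 10 symbols.
Final reachable set {} has 0 states.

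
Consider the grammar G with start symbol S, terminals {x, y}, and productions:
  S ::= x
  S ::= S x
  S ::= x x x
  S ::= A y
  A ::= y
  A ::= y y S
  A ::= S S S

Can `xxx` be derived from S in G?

yes

S ⇒ xxx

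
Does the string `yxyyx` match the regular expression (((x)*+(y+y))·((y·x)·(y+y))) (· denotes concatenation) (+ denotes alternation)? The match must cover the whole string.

No split of yxyyx into u·v has ((x)*+(y+y)) matching u and ((y·x)·(y+y)) matching v.

no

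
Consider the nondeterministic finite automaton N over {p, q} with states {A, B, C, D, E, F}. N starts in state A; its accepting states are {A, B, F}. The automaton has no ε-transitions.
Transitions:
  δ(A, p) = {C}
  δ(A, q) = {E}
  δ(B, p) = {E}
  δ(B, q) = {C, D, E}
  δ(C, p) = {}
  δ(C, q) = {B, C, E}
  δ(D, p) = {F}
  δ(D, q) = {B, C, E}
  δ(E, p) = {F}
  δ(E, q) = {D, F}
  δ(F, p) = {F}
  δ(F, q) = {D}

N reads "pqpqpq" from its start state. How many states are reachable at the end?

Start: {A}
read p: {C}
read q: {B, C, E}
read p: {E, F}
read q: {D, F}
read p: {F}
read q: {D}
Final reachable set {D} has 1 state.

1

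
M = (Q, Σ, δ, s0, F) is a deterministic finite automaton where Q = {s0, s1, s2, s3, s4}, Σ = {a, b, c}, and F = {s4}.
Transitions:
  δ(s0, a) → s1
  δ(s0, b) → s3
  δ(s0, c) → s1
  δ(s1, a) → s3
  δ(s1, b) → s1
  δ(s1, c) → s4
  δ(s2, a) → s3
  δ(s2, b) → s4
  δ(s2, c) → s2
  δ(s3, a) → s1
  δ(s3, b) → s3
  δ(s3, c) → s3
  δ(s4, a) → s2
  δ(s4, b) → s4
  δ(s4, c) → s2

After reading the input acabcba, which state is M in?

s2

s0 --a--> s1
s1 --c--> s4
s4 --a--> s2
s2 --b--> s4
s4 --c--> s2
s2 --b--> s4
s4 --a--> s2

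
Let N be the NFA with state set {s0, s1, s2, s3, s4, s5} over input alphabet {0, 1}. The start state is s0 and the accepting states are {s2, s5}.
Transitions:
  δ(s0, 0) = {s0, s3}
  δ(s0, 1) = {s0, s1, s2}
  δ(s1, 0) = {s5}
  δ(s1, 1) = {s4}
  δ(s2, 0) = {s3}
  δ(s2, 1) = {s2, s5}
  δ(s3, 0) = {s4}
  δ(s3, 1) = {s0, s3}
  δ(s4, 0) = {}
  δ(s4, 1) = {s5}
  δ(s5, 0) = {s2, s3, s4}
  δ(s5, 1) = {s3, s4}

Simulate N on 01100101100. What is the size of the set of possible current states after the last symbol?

4

Start: {s0}
read 0: {s0, s3}
read 1: {s0, s1, s2, s3}
read 1: {s0, s1, s2, s3, s4, s5}
read 0: {s0, s2, s3, s4, s5}
read 0: {s0, s2, s3, s4}
read 1: {s0, s1, s2, s3, s5}
read 0: {s0, s2, s3, s4, s5}
read 1: {s0, s1, s2, s3, s4, s5}
read 1: {s0, s1, s2, s3, s4, s5}
read 0: {s0, s2, s3, s4, s5}
read 0: {s0, s2, s3, s4}
Final reachable set {s0, s2, s3, s4} has 4 states.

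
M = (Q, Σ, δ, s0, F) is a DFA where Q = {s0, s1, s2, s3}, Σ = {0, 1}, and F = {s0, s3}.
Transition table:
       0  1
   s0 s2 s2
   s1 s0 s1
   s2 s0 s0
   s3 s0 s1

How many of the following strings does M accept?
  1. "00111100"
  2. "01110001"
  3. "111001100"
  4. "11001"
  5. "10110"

"00111100": accepted
"01110001": accepted
"111001100": rejected
"11001": rejected
"10110": rejected

2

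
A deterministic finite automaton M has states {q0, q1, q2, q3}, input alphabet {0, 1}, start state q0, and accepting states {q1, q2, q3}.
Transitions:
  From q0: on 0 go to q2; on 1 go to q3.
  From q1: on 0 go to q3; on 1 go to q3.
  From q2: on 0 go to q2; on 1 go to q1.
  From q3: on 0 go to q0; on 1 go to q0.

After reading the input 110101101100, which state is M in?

q0 --1--> q3
q3 --1--> q0
q0 --0--> q2
q2 --1--> q1
q1 --0--> q3
q3 --1--> q0
q0 --1--> q3
q3 --0--> q0
q0 --1--> q3
q3 --1--> q0
q0 --0--> q2
q2 --0--> q2

q2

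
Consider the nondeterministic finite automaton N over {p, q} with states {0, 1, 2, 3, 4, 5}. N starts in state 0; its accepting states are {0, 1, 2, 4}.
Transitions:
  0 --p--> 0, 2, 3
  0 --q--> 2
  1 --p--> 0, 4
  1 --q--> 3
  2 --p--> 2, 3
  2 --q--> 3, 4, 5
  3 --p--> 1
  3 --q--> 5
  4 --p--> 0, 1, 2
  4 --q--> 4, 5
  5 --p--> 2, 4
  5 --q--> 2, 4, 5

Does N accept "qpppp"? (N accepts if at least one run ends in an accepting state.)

accepted

Start: {0}
read q: {2}
read p: {2, 3}
read p: {1, 2, 3}
read p: {0, 1, 2, 3, 4}
read p: {0, 1, 2, 3, 4}
Reachable ∩ accepting = {0, 1, 2, 4} — nonempty.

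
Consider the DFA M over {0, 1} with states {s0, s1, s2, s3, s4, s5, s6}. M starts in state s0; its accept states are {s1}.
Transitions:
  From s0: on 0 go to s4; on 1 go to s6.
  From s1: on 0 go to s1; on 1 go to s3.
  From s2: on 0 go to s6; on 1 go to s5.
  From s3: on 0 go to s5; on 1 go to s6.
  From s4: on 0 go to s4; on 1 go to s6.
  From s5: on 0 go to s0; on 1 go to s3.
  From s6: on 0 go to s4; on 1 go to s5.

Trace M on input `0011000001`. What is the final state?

s6

s0 --0--> s4
s4 --0--> s4
s4 --1--> s6
s6 --1--> s5
s5 --0--> s0
s0 --0--> s4
s4 --0--> s4
s4 --0--> s4
s4 --0--> s4
s4 --1--> s6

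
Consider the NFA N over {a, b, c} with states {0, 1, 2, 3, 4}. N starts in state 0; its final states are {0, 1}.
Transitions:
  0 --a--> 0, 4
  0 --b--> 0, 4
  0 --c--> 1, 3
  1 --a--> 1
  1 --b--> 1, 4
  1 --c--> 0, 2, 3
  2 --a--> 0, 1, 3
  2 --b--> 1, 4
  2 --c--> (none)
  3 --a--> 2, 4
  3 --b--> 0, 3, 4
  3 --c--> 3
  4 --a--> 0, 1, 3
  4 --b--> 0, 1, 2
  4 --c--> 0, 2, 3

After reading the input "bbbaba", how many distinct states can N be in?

Start: {0}
read b: {0, 4}
read b: {0, 1, 2, 4}
read b: {0, 1, 2, 4}
read a: {0, 1, 3, 4}
read b: {0, 1, 2, 3, 4}
read a: {0, 1, 2, 3, 4}
Final reachable set {0, 1, 2, 3, 4} has 5 states.

5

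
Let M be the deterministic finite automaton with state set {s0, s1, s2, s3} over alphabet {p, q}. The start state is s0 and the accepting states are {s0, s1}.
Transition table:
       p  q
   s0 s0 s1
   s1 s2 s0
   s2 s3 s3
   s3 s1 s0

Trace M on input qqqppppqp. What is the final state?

s0 --q--> s1
s1 --q--> s0
s0 --q--> s1
s1 --p--> s2
s2 --p--> s3
s3 --p--> s1
s1 --p--> s2
s2 --q--> s3
s3 --p--> s1

s1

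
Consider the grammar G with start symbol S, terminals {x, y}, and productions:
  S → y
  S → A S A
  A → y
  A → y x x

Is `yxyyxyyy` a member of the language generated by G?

no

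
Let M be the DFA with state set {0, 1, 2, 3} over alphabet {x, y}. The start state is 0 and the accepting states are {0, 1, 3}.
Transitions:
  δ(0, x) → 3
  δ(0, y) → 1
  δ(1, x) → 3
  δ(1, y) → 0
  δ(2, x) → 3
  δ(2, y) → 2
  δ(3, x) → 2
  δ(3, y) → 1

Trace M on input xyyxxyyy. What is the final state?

2

0 --x--> 3
3 --y--> 1
1 --y--> 0
0 --x--> 3
3 --x--> 2
2 --y--> 2
2 --y--> 2
2 --y--> 2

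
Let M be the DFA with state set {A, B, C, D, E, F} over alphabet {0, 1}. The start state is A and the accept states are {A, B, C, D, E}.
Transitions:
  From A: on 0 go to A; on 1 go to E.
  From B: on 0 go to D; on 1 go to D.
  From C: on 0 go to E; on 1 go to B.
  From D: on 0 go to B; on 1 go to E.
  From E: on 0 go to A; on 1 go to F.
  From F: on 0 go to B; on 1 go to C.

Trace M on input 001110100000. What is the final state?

A --0--> A
A --0--> A
A --1--> E
E --1--> F
F --1--> C
C --0--> E
E --1--> F
F --0--> B
B --0--> D
D --0--> B
B --0--> D
D --0--> B

B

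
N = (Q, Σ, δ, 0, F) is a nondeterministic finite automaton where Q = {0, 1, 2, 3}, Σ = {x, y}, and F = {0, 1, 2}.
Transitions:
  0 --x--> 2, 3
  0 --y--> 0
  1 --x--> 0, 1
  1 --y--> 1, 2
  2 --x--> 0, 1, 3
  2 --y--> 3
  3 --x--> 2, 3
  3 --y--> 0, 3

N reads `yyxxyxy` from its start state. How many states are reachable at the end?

Start: {0}
read y: {0}
read y: {0}
read x: {2, 3}
read x: {0, 1, 2, 3}
read y: {0, 1, 2, 3}
read x: {0, 1, 2, 3}
read y: {0, 1, 2, 3}
Final reachable set {0, 1, 2, 3} has 4 states.

4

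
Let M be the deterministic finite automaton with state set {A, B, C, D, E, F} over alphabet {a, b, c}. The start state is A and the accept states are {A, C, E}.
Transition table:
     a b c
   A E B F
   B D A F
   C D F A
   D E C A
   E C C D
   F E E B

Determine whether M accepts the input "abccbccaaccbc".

rejected

A --a--> E
E --b--> C
C --c--> A
A --c--> F
F --b--> E
E --c--> D
D --c--> A
A --a--> E
E --a--> C
C --c--> A
A --c--> F
F --b--> E
E --c--> D
End in state D, which is not an accepting state.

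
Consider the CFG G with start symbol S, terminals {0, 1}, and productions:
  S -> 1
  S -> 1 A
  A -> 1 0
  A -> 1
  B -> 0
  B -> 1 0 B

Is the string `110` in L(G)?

yes

S ⇒ 1A ⇒ 110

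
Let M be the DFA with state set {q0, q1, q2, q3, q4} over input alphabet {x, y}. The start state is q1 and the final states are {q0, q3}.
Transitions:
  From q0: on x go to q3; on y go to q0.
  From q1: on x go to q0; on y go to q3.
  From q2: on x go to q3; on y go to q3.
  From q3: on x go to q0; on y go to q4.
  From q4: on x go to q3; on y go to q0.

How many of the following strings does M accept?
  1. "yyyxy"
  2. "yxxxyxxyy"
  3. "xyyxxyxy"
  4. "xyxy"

"yyyxy": rejected
"yxxxyxxyy": accepted
"xyyxxyxy": rejected
"xyxy": rejected

1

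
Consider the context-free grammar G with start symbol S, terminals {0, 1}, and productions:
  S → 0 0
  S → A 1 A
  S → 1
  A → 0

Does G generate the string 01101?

no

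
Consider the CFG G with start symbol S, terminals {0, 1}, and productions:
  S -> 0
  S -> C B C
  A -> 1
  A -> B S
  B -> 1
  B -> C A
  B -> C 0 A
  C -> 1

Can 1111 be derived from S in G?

yes

S ⇒ CBC ⇒ 1BC ⇒ 1CAC ⇒ 11AC ⇒ 111C ⇒ 1111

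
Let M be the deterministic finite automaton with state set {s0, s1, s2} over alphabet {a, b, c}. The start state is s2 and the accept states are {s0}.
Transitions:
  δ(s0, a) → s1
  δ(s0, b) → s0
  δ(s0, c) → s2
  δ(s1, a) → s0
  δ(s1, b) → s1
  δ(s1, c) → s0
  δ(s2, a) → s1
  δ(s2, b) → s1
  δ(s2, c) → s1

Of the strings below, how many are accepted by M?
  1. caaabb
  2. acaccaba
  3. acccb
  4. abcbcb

2

caaabb: accepted
acaccaba: accepted
acccb: rejected
abcbcb: rejected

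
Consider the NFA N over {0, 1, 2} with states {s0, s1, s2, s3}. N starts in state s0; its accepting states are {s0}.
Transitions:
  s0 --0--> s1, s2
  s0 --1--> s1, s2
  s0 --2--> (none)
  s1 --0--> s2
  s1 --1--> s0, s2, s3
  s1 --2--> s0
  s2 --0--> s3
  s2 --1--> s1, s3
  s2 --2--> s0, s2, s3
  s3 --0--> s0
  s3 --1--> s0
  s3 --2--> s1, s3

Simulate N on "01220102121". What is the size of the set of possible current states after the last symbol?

Start: {s0}
read 0: {s1, s2}
read 1: {s0, s1, s2, s3}
read 2: {s0, s1, s2, s3}
read 2: {s0, s1, s2, s3}
read 0: {s0, s1, s2, s3}
read 1: {s0, s1, s2, s3}
read 0: {s0, s1, s2, s3}
read 2: {s0, s1, s2, s3}
read 1: {s0, s1, s2, s3}
read 2: {s0, s1, s2, s3}
read 1: {s0, s1, s2, s3}
Final reachable set {s0, s1, s2, s3} has 4 states.

4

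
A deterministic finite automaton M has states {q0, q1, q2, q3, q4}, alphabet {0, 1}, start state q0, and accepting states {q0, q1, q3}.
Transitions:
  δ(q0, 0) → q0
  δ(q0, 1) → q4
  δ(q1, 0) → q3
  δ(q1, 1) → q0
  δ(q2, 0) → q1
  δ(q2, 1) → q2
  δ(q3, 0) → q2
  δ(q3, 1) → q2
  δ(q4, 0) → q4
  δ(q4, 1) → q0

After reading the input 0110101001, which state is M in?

q4

q0 --0--> q0
q0 --1--> q4
q4 --1--> q0
q0 --0--> q0
q0 --1--> q4
q4 --0--> q4
q4 --1--> q0
q0 --0--> q0
q0 --0--> q0
q0 --1--> q4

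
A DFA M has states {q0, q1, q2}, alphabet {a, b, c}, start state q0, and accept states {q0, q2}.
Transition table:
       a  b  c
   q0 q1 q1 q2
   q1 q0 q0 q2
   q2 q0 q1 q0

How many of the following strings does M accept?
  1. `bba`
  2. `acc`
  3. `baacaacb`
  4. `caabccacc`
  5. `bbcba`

3

`bba`: rejected
`acc`: accepted
`baacaacb`: rejected
`caabccacc`: accepted
`bbcba`: accepted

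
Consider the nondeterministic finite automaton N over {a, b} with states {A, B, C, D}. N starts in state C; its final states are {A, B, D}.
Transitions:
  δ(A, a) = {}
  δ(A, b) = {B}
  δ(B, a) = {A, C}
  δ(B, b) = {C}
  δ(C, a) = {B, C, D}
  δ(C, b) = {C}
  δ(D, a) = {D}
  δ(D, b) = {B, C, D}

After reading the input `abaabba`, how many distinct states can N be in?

Start: {C}
read a: {B, C, D}
read b: {B, C, D}
read a: {A, B, C, D}
read a: {A, B, C, D}
read b: {B, C, D}
read b: {B, C, D}
read a: {A, B, C, D}
Final reachable set {A, B, C, D} has 4 states.

4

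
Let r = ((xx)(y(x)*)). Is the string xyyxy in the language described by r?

No split of xyyxy into u·v has (xx) matching u and (y(x)*) matching v.

no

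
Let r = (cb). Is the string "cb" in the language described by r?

yes

Split as c·b: c matches c and b matches b.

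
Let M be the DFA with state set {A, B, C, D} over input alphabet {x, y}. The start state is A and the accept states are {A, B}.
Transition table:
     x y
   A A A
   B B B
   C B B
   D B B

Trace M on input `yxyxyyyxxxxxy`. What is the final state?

A

A --y--> A
A --x--> A
A --y--> A
A --x--> A
A --y--> A
A --y--> A
A --y--> A
A --x--> A
A --x--> A
A --x--> A
A --x--> A
A --x--> A
A --y--> A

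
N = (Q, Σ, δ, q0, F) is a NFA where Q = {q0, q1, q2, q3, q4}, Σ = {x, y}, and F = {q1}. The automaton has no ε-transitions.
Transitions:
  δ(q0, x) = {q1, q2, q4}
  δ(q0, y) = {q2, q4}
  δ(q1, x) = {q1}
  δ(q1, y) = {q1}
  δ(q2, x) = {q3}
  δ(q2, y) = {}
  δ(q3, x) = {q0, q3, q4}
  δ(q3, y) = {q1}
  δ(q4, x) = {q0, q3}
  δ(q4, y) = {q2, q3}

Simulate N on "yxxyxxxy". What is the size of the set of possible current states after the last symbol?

Start: {q0}
read y: {q2, q4}
read x: {q0, q3}
read x: {q0, q1, q2, q3, q4}
read y: {q1, q2, q3, q4}
read x: {q0, q1, q3, q4}
read x: {q0, q1, q2, q3, q4}
read x: {q0, q1, q2, q3, q4}
read y: {q1, q2, q3, q4}
Final reachable set {q1, q2, q3, q4} has 4 states.

4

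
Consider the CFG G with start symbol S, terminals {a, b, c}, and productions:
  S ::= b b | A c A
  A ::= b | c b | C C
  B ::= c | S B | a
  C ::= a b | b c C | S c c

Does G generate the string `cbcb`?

S ⇒ AcA ⇒ cbcA ⇒ cbcb

yes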